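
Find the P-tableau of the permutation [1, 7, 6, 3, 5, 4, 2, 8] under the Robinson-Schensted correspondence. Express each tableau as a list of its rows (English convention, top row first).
Insert 1: appended to row 1. P = [[1]].
Insert 7: appended to row 1. P = [[1, 7]].
Insert 6: 6 bumps 7 from row 1; 7 starts row 2. P = [[1, 6], [7]].
Insert 3: 3 bumps 6 from row 1; 6 bumps 7 from row 2; 7 starts row 3. P = [[1, 3], [6], [7]].
Insert 5: appended to row 1. P = [[1, 3, 5], [6], [7]].
Insert 4: 4 bumps 5 from row 1; 5 bumps 6 from row 2; 6 bumps 7 from row 3; 7 starts row 4. P = [[1, 3, 4], [5], [6], [7]].
Insert 2: 2 bumps 3 from row 1; 3 bumps 5 from row 2; 5 bumps 6 from row 3; 6 bumps 7 from row 4; 7 starts row 5. P = [[1, 2, 4], [3], [5], [6], [7]].
Insert 8: appended to row 1. P = [[1, 2, 4, 8], [3], [5], [6], [7]].

So P = [[1, 2, 4, 8], [3], [5], [6], [7]].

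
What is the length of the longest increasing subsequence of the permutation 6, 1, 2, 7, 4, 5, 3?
4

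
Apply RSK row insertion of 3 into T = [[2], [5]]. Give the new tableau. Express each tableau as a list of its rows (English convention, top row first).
3 is larger than every entry of row 1, so it is appended to row 1. The new tableau is [[2, 3], [5]].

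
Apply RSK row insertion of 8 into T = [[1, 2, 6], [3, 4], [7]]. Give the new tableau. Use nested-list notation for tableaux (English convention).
[[1, 2, 6, 8], [3, 4], [7]]

8 is larger than every entry of row 1, so it is appended to row 1. The new tableau is [[1, 2, 6, 8], [3, 4], [7]].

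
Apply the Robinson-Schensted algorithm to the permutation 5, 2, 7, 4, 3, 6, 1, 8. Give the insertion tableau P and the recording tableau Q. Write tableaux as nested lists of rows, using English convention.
P = [[1, 3, 6, 8], [2, 7], [4], [5]], Q = [[1, 3, 6, 8], [2, 4], [5], [7]]

Insert each entry of the permutation into P by Schensted row insertion, recording in Q the position of each new cell.

Insert 5: appended to row 1. P = [[5]].
Insert 2: 2 bumps 5 from row 1; 5 starts row 2. P = [[2], [5]].
Insert 7: appended to row 1. P = [[2, 7], [5]].
Insert 4: 4 bumps 7 from row 1; 7 appends to row 2. P = [[2, 4], [5, 7]].
Insert 3: 3 bumps 4 from row 1; 4 bumps 5 from row 2; 5 starts row 3. P = [[2, 3], [4, 7], [5]].
Insert 6: appended to row 1. P = [[2, 3, 6], [4, 7], [5]].
Insert 1: 1 bumps 2 from row 1; 2 bumps 4 from row 2; 4 bumps 5 from row 3; 5 starts row 4. P = [[1, 3, 6], [2, 7], [4], [5]].
Insert 8: appended to row 1. P = [[1, 3, 6, 8], [2, 7], [4], [5]].

So P = [[1, 3, 6, 8], [2, 7], [4], [5]], Q = [[1, 3, 6, 8], [2, 4], [5], [7]].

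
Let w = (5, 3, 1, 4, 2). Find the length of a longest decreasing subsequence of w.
3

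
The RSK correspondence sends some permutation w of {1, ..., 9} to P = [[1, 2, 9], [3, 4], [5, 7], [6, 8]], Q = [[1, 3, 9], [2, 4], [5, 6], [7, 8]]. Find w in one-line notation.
Reverse the RSK construction: for i from n down to 1, find the cell of Q containing i, remove the entry at that cell from P, and reverse-bump it up through P; the value ejected from row 1 is w(i).

Step i=9: Q has 9 at row 1, column 3; remove that cell from P, ejecting 9. So w(9) = 9. P is now [[1, 2], [3, 4], [5, 7], [6, 8]].
Step i=8: Q has 8 at row 4, column 2; remove 8 from row 4 of P and reverse-bump: 8 enters row 3 and ejects 7; 7 enters row 2 and ejects 4; 4 enters row 1 and ejects 2. So w(8) = 2. P is now [[1, 4], [3, 7], [5, 8], [6]].
Step i=7: Q has 7 at row 4, column 1; remove 6 from row 4 of P and reverse-bump: 6 enters row 3 and ejects 5; 5 enters row 2 and ejects 3; 3 enters row 1 and ejects 1. So w(7) = 1. P is now [[3, 4], [5, 7], [6, 8]].
Step i=6: Q has 6 at row 3, column 2; remove 8 from row 3 of P and reverse-bump: 8 enters row 2 and ejects 7; 7 enters row 1 and ejects 4. So w(6) = 4. P is now [[3, 7], [5, 8], [6]].
Step i=5: Q has 5 at row 3, column 1; remove 6 from row 3 of P and reverse-bump: 6 enters row 2 and ejects 5; 5 enters row 1 and ejects 3. So w(5) = 3. P is now [[5, 7], [6, 8]].
Step i=4: Q has 4 at row 2, column 2; remove 8 from row 2 of P and reverse-bump: 8 enters row 1 and ejects 7. So w(4) = 7. P is now [[5, 8], [6]].
Step i=3: Q has 3 at row 1, column 2; remove that cell from P, ejecting 8. So w(3) = 8. P is now [[5], [6]].
Step i=2: Q has 2 at row 2, column 1; remove 6 from row 2 of P and reverse-bump: 6 enters row 1 and ejects 5. So w(2) = 5. P is now [[6]].
Step i=1: Q has 1 at row 1, column 1; remove that cell from P, ejecting 6. So w(1) = 6. P is now [].

So w = 6 5 8 7 3 4 1 2 9.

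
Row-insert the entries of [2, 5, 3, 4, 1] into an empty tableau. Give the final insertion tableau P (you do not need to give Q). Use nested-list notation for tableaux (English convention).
Insert 2: appended to row 1. P = [[2]].
Insert 5: appended to row 1. P = [[2, 5]].
Insert 3: 3 bumps 5 from row 1; 5 starts row 2. P = [[2, 3], [5]].
Insert 4: appended to row 1. P = [[2, 3, 4], [5]].
Insert 1: 1 bumps 2 from row 1; 2 bumps 5 from row 2; 5 starts row 3. P = [[1, 3, 4], [2], [5]].

So P = [[1, 3, 4], [2], [5]].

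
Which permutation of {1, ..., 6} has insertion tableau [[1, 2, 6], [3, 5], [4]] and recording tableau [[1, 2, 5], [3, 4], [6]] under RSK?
Reverse the RSK construction: for i from n down to 1, find the cell of Q containing i, remove the entry at that cell from P, and reverse-bump it up through P; the value ejected from row 1 is w(i).

Step i=6: Q has 6 at row 3, column 1; remove 4 from row 3 of P and reverse-bump: 4 enters row 2 and ejects 3; 3 enters row 1 and ejects 2. So w(6) = 2. P is now [[1, 3, 6], [4, 5]].
Step i=5: Q has 5 at row 1, column 3; remove that cell from P, ejecting 6. So w(5) = 6. P is now [[1, 3], [4, 5]].
Step i=4: Q has 4 at row 2, column 2; remove 5 from row 2 of P and reverse-bump: 5 enters row 1 and ejects 3. So w(4) = 3. P is now [[1, 5], [4]].
Step i=3: Q has 3 at row 2, column 1; remove 4 from row 2 of P and reverse-bump: 4 enters row 1 and ejects 1. So w(3) = 1. P is now [[4, 5]].
Step i=2: Q has 2 at row 1, column 2; remove that cell from P, ejecting 5. So w(2) = 5. P is now [[4]].
Step i=1: Q has 1 at row 1, column 1; remove that cell from P, ejecting 4. So w(1) = 4. P is now [].

So w = 4 5 1 3 6 2.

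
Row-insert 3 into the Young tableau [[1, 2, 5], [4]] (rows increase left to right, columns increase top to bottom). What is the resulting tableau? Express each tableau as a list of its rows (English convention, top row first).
In row 1, 3 replaces 5 (the leftmost entry greater than 3); 5 is bumped to row 2. 5 is appended to row 2. The new tableau is [[1, 2, 3], [4, 5]].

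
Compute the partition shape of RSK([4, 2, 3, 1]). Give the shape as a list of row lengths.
RSK row insertion gives P = [[1, 3], [2], [4]], which has shape [2, 1, 1].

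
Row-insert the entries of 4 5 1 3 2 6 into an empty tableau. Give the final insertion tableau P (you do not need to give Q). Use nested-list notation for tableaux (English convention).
Insert 4: appended to row 1. P = [[4]].
Insert 5: appended to row 1. P = [[4, 5]].
Insert 1: 1 bumps 4 from row 1; 4 starts row 2. P = [[1, 5], [4]].
Insert 3: 3 bumps 5 from row 1; 5 appends to row 2. P = [[1, 3], [4, 5]].
Insert 2: 2 bumps 3 from row 1; 3 bumps 4 from row 2; 4 starts row 3. P = [[1, 2], [3, 5], [4]].
Insert 6: appended to row 1. P = [[1, 2, 6], [3, 5], [4]].

So P = [[1, 2, 6], [3, 5], [4]].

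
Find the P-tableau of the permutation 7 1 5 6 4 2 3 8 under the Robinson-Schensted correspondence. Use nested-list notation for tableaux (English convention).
Insert 7: appended to row 1. P = [[7]].
Insert 1: 1 bumps 7 from row 1; 7 starts row 2. P = [[1], [7]].
Insert 5: appended to row 1. P = [[1, 5], [7]].
Insert 6: appended to row 1. P = [[1, 5, 6], [7]].
Insert 4: 4 bumps 5 from row 1; 5 bumps 7 from row 2; 7 starts row 3. P = [[1, 4, 6], [5], [7]].
Insert 2: 2 bumps 4 from row 1; 4 bumps 5 from row 2; 5 bumps 7 from row 3; 7 starts row 4. P = [[1, 2, 6], [4], [5], [7]].
Insert 3: 3 bumps 6 from row 1; 6 appends to row 2. P = [[1, 2, 3], [4, 6], [5], [7]].
Insert 8: appended to row 1. P = [[1, 2, 3, 8], [4, 6], [5], [7]].

So P = [[1, 2, 3, 8], [4, 6], [5], [7]].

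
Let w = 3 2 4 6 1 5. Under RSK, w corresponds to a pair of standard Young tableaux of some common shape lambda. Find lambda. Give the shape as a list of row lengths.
[3, 2, 1]

Row-insert each entry into an empty tableau.

After inserting 3: P = [[3]].
After inserting 2: P = [[2], [3]].
After inserting 4: P = [[2, 4], [3]].
After inserting 6: P = [[2, 4, 6], [3]].
After inserting 1: P = [[1, 4, 6], [2], [3]].
After inserting 5: P = [[1, 4, 5], [2, 6], [3]].

The final insertion tableau P = [[1, 4, 5], [2, 6], [3]] has shape [3, 2, 1].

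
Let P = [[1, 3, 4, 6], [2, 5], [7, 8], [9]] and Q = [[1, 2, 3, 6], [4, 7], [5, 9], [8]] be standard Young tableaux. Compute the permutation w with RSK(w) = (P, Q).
2 3 9 7 5 8 6 1 4

Reverse the RSK construction: for i from n down to 1, find the cell of Q containing i, remove the entry at that cell from P, and reverse-bump it up through P; the value ejected from row 1 is w(i).

Step i=9: Q has 9 at row 3, column 2; remove 8 from row 3 of P and reverse-bump: 8 enters row 2 and ejects 5; 5 enters row 1 and ejects 4. So w(9) = 4. P is now [[1, 3, 5, 6], [2, 8], [7], [9]].
Step i=8: Q has 8 at row 4, column 1; remove 9 from row 4 of P and reverse-bump: 9 enters row 3 and ejects 7; 7 enters row 2 and ejects 2; 2 enters row 1 and ejects 1. So w(8) = 1. P is now [[2, 3, 5, 6], [7, 8], [9]].
Step i=7: Q has 7 at row 2, column 2; remove 8 from row 2 of P and reverse-bump: 8 enters row 1 and ejects 6. So w(7) = 6. P is now [[2, 3, 5, 8], [7], [9]].
Step i=6: Q has 6 at row 1, column 4; remove that cell from P, ejecting 8. So w(6) = 8. P is now [[2, 3, 5], [7], [9]].
Step i=5: Q has 5 at row 3, column 1; remove 9 from row 3 of P and reverse-bump: 9 enters row 2 and ejects 7; 7 enters row 1 and ejects 5. So w(5) = 5. P is now [[2, 3, 7], [9]].
Step i=4: Q has 4 at row 2, column 1; remove 9 from row 2 of P and reverse-bump: 9 enters row 1 and ejects 7. So w(4) = 7. P is now [[2, 3, 9]].
Step i=3: Q has 3 at row 1, column 3; remove that cell from P, ejecting 9. So w(3) = 9. P is now [[2, 3]].
Step i=2: Q has 2 at row 1, column 2; remove that cell from P, ejecting 3. So w(2) = 3. P is now [[2]].
Step i=1: Q has 1 at row 1, column 1; remove that cell from P, ejecting 2. So w(1) = 2. P is now [].

So w = 2 3 9 7 5 8 6 1 4.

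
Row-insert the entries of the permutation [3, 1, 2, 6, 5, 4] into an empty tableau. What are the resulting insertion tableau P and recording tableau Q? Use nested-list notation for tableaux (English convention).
Insert each entry of the permutation into P by Schensted row insertion, recording in Q the position of each new cell.

Insert 3: appended to row 1. P = [[3]].
Insert 1: 1 bumps 3 from row 1; 3 starts row 2. P = [[1], [3]].
Insert 2: appended to row 1. P = [[1, 2], [3]].
Insert 6: appended to row 1. P = [[1, 2, 6], [3]].
Insert 5: 5 bumps 6 from row 1; 6 appends to row 2. P = [[1, 2, 5], [3, 6]].
Insert 4: 4 bumps 5 from row 1; 5 bumps 6 from row 2; 6 starts row 3. P = [[1, 2, 4], [3, 5], [6]].

So P = [[1, 2, 4], [3, 5], [6]], Q = [[1, 3, 4], [2, 5], [6]].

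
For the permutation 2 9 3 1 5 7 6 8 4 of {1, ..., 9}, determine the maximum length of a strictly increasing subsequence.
5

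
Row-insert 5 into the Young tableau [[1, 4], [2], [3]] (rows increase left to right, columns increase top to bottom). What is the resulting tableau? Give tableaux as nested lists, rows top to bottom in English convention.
5 is larger than every entry of row 1, so it is appended to row 1. The new tableau is [[1, 4, 5], [2], [3]].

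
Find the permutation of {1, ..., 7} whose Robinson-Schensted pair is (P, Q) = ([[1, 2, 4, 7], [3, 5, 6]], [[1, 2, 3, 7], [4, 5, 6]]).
3 5 6 1 2 4 7

Reverse the RSK construction: for i from n down to 1, find the cell of Q containing i, remove the entry at that cell from P, and reverse-bump it up through P; the value ejected from row 1 is w(i).

Step i=7: Q has 7 at row 1, column 4; remove that cell from P, ejecting 7. So w(7) = 7. P is now [[1, 2, 4], [3, 5, 6]].
Step i=6: Q has 6 at row 2, column 3; remove 6 from row 2 of P and reverse-bump: 6 enters row 1 and ejects 4. So w(6) = 4. P is now [[1, 2, 6], [3, 5]].
Step i=5: Q has 5 at row 2, column 2; remove 5 from row 2 of P and reverse-bump: 5 enters row 1 and ejects 2. So w(5) = 2. P is now [[1, 5, 6], [3]].
Step i=4: Q has 4 at row 2, column 1; remove 3 from row 2 of P and reverse-bump: 3 enters row 1 and ejects 1. So w(4) = 1. P is now [[3, 5, 6]].
Step i=3: Q has 3 at row 1, column 3; remove that cell from P, ejecting 6. So w(3) = 6. P is now [[3, 5]].
Step i=2: Q has 2 at row 1, column 2; remove that cell from P, ejecting 5. So w(2) = 5. P is now [[3]].
Step i=1: Q has 1 at row 1, column 1; remove that cell from P, ejecting 3. So w(1) = 3. P is now [].

So w = 3 5 6 1 2 4 7.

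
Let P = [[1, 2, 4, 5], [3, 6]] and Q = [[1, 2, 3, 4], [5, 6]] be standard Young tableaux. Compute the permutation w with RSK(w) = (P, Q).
1 3 4 6 2 5

Reverse the RSK construction: for i from n down to 1, find the cell of Q containing i, remove the entry at that cell from P, and reverse-bump it up through P; the value ejected from row 1 is w(i).

Step i=6: Q has 6 at row 2, column 2; remove 6 from row 2 of P and reverse-bump: 6 enters row 1 and ejects 5. So w(6) = 5. P is now [[1, 2, 4, 6], [3]].
Step i=5: Q has 5 at row 2, column 1; remove 3 from row 2 of P and reverse-bump: 3 enters row 1 and ejects 2. So w(5) = 2. P is now [[1, 3, 4, 6]].
Step i=4: Q has 4 at row 1, column 4; remove that cell from P, ejecting 6. So w(4) = 6. P is now [[1, 3, 4]].
Step i=3: Q has 3 at row 1, column 3; remove that cell from P, ejecting 4. So w(3) = 4. P is now [[1, 3]].
Step i=2: Q has 2 at row 1, column 2; remove that cell from P, ejecting 3. So w(2) = 3. P is now [[1]].
Step i=1: Q has 1 at row 1, column 1; remove that cell from P, ejecting 1. So w(1) = 1. P is now [].

So w = 1 3 4 6 2 5.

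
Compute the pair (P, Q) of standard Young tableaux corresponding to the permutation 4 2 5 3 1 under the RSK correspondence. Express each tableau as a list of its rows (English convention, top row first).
Insert each entry of the permutation into P by Schensted row insertion, recording in Q the position of each new cell.

Insert 4: appended to row 1. P = [[4]].
Insert 2: 2 bumps 4 from row 1; 4 starts row 2. P = [[2], [4]].
Insert 5: appended to row 1. P = [[2, 5], [4]].
Insert 3: 3 bumps 5 from row 1; 5 appends to row 2. P = [[2, 3], [4, 5]].
Insert 1: 1 bumps 2 from row 1; 2 bumps 4 from row 2; 4 starts row 3. P = [[1, 3], [2, 5], [4]].

So P = [[1, 3], [2, 5], [4]], Q = [[1, 3], [2, 4], [5]].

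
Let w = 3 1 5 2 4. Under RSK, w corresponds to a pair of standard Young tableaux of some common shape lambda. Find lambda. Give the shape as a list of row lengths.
[3, 2]

Row-insert each entry into an empty tableau.

After inserting 3: P = [[3]].
After inserting 1: P = [[1], [3]].
After inserting 5: P = [[1, 5], [3]].
After inserting 2: P = [[1, 2], [3, 5]].
After inserting 4: P = [[1, 2, 4], [3, 5]].

The final insertion tableau P = [[1, 2, 4], [3, 5]] has shape [3, 2].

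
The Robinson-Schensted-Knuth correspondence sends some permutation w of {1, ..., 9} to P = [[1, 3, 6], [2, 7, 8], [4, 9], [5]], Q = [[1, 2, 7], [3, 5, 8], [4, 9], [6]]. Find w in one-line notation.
Reverse the RSK construction: for i from n down to 1, find the cell of Q containing i, remove the entry at that cell from P, and reverse-bump it up through P; the value ejected from row 1 is w(i).

Step i=9: Q has 9 at row 3, column 2; remove 9 from row 3 of P and reverse-bump: 9 enters row 2 and ejects 8; 8 enters row 1 and ejects 6. So w(9) = 6. P is now [[1, 3, 8], [2, 7, 9], [4], [5]].
Step i=8: Q has 8 at row 2, column 3; remove 9 from row 2 of P and reverse-bump: 9 enters row 1 and ejects 8. So w(8) = 8. P is now [[1, 3, 9], [2, 7], [4], [5]].
Step i=7: Q has 7 at row 1, column 3; remove that cell from P, ejecting 9. So w(7) = 9. P is now [[1, 3], [2, 7], [4], [5]].
Step i=6: Q has 6 at row 4, column 1; remove 5 from row 4 of P and reverse-bump: 5 enters row 3 and ejects 4; 4 enters row 2 and ejects 2; 2 enters row 1 and ejects 1. So w(6) = 1. P is now [[2, 3], [4, 7], [5]].
Step i=5: Q has 5 at row 2, column 2; remove 7 from row 2 of P and reverse-bump: 7 enters row 1 and ejects 3. So w(5) = 3. P is now [[2, 7], [4], [5]].
Step i=4: Q has 4 at row 3, column 1; remove 5 from row 3 of P and reverse-bump: 5 enters row 2 and ejects 4; 4 enters row 1 and ejects 2. So w(4) = 2. P is now [[4, 7], [5]].
Step i=3: Q has 3 at row 2, column 1; remove 5 from row 2 of P and reverse-bump: 5 enters row 1 and ejects 4. So w(3) = 4. P is now [[5, 7]].
Step i=2: Q has 2 at row 1, column 2; remove that cell from P, ejecting 7. So w(2) = 7. P is now [[5]].
Step i=1: Q has 1 at row 1, column 1; remove that cell from P, ejecting 5. So w(1) = 5. P is now [].

So w = 5 7 4 2 3 1 9 8 6.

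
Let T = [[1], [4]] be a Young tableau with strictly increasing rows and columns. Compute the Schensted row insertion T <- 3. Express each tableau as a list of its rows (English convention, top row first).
3 is larger than every entry of row 1, so it is appended to row 1. The new tableau is [[1, 3], [4]].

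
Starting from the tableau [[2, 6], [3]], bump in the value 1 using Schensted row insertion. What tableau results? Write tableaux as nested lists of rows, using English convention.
[[1, 6], [2], [3]]

In row 1, 1 replaces 2 (the leftmost entry greater than 1); 2 is bumped to row 2. In row 2, 2 replaces 3 (the leftmost entry greater than 2); 3 is bumped to row 3. 3 starts a new row 3. The new tableau is [[1, 6], [2], [3]].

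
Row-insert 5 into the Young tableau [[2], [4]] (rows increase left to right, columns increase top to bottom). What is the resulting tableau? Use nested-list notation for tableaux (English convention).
[[2, 5], [4]]

5 is larger than every entry of row 1, so it is appended to row 1. The new tableau is [[2, 5], [4]].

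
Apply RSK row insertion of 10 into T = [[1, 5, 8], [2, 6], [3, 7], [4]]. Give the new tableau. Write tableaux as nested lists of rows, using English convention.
[[1, 5, 8, 10], [2, 6], [3, 7], [4]]

10 is larger than every entry of row 1, so it is appended to row 1. The new tableau is [[1, 5, 8, 10], [2, 6], [3, 7], [4]].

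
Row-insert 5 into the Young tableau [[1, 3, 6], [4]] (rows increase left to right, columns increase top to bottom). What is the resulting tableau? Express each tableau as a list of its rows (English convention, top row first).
[[1, 3, 5], [4, 6]]

In row 1, 5 replaces 6 (the leftmost entry greater than 5); 6 is bumped to row 2. 6 is appended to row 2. The new tableau is [[1, 3, 5], [4, 6]].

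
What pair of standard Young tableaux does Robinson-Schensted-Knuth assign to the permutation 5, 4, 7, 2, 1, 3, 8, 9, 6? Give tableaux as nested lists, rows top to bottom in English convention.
P = [[1, 3, 6, 9], [2, 7, 8], [4], [5]], Q = [[1, 3, 7, 8], [2, 6, 9], [4], [5]]

Insert each entry of the permutation into P by Schensted row insertion, recording in Q the position of each new cell.

After inserting 5: P = [[5]].
After inserting 4: P = [[4], [5]].
After inserting 7: P = [[4, 7], [5]].
After inserting 2: P = [[2, 7], [4], [5]].
After inserting 1: P = [[1, 7], [2], [4], [5]].
After inserting 3: P = [[1, 3], [2, 7], [4], [5]].
After inserting 8: P = [[1, 3, 8], [2, 7], [4], [5]].
After inserting 9: P = [[1, 3, 8, 9], [2, 7], [4], [5]].
After inserting 6: P = [[1, 3, 6, 9], [2, 7, 8], [4], [5]].

So P = [[1, 3, 6, 9], [2, 7, 8], [4], [5]], Q = [[1, 3, 7, 8], [2, 6, 9], [4], [5]].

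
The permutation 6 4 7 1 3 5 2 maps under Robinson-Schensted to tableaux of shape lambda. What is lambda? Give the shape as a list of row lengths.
[3, 2, 1, 1]

Row-insert each entry into an empty tableau.

After inserting 6: P = [[6]].
After inserting 4: P = [[4], [6]].
After inserting 7: P = [[4, 7], [6]].
After inserting 1: P = [[1, 7], [4], [6]].
After inserting 3: P = [[1, 3], [4, 7], [6]].
After inserting 5: P = [[1, 3, 5], [4, 7], [6]].
After inserting 2: P = [[1, 2, 5], [3, 7], [4], [6]].

The final insertion tableau P = [[1, 2, 5], [3, 7], [4], [6]] has shape [3, 2, 1, 1].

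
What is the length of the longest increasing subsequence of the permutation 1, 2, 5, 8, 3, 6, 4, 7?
5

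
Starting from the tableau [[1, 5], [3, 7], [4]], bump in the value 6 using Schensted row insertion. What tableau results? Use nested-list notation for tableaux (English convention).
6 is larger than every entry of row 1, so it is appended to row 1. The new tableau is [[1, 5, 6], [3, 7], [4]].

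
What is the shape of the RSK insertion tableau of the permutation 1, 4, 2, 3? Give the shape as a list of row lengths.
[3, 1]

Row-insert each entry into an empty tableau.

After inserting 1: P = [[1]].
After inserting 4: P = [[1, 4]].
After inserting 2: P = [[1, 2], [4]].
After inserting 3: P = [[1, 2, 3], [4]].

The final insertion tableau P = [[1, 2, 3], [4]] has shape [3, 1].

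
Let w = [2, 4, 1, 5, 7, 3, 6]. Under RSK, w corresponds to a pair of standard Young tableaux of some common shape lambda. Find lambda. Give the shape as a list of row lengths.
[4, 3]

Row-insert each entry into an empty tableau.

After inserting 2: P = [[2]].
After inserting 4: P = [[2, 4]].
After inserting 1: P = [[1, 4], [2]].
After inserting 5: P = [[1, 4, 5], [2]].
After inserting 7: P = [[1, 4, 5, 7], [2]].
After inserting 3: P = [[1, 3, 5, 7], [2, 4]].
After inserting 6: P = [[1, 3, 5, 6], [2, 4, 7]].

The final insertion tableau P = [[1, 3, 5, 6], [2, 4, 7]] has shape [4, 3].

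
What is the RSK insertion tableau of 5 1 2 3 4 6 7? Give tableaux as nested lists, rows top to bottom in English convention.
P = [[1, 2, 3, 4, 6, 7], [5]]

Insert 5: appended to row 1. P = [[5]].
Insert 1: 1 bumps 5 from row 1; 5 starts row 2. P = [[1], [5]].
Insert 2: appended to row 1. P = [[1, 2], [5]].
Insert 3: appended to row 1. P = [[1, 2, 3], [5]].
Insert 4: appended to row 1. P = [[1, 2, 3, 4], [5]].
Insert 6: appended to row 1. P = [[1, 2, 3, 4, 6], [5]].
Insert 7: appended to row 1. P = [[1, 2, 3, 4, 6, 7], [5]].

So P = [[1, 2, 3, 4, 6, 7], [5]].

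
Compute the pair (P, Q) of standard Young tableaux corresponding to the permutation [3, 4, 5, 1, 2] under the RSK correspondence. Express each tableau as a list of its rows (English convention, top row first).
Insert each entry of the permutation into P by Schensted row insertion, recording in Q the position of each new cell.

Insert 3: appended to row 1. P = [[3]].
Insert 4: appended to row 1. P = [[3, 4]].
Insert 5: appended to row 1. P = [[3, 4, 5]].
Insert 1: 1 bumps 3 from row 1; 3 starts row 2. P = [[1, 4, 5], [3]].
Insert 2: 2 bumps 4 from row 1; 4 appends to row 2. P = [[1, 2, 5], [3, 4]].

So P = [[1, 2, 5], [3, 4]], Q = [[1, 2, 3], [4, 5]].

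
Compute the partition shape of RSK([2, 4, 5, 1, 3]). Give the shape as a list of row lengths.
[3, 2]

Row-insert each entry into an empty tableau.

After inserting 2: P = [[2]].
After inserting 4: P = [[2, 4]].
After inserting 5: P = [[2, 4, 5]].
After inserting 1: P = [[1, 4, 5], [2]].
After inserting 3: P = [[1, 3, 5], [2, 4]].

The final insertion tableau P = [[1, 3, 5], [2, 4]] has shape [3, 2].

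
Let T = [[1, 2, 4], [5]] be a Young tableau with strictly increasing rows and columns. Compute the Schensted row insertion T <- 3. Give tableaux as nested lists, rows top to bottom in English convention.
[[1, 2, 3], [4], [5]]

In row 1, 3 replaces 4 (the leftmost entry greater than 3); 4 is bumped to row 2. In row 2, 4 replaces 5 (the leftmost entry greater than 4); 5 is bumped to row 3. 5 starts a new row 3. The new tableau is [[1, 2, 3], [4], [5]].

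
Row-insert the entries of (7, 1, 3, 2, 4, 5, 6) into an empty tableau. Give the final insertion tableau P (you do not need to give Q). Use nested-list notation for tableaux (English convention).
P = [[1, 2, 4, 5, 6], [3], [7]]

Insert 7: appended to row 1. P = [[7]].
Insert 1: 1 bumps 7 from row 1; 7 starts row 2. P = [[1], [7]].
Insert 3: appended to row 1. P = [[1, 3], [7]].
Insert 2: 2 bumps 3 from row 1; 3 bumps 7 from row 2; 7 starts row 3. P = [[1, 2], [3], [7]].
Insert 4: appended to row 1. P = [[1, 2, 4], [3], [7]].
Insert 5: appended to row 1. P = [[1, 2, 4, 5], [3], [7]].
Insert 6: appended to row 1. P = [[1, 2, 4, 5, 6], [3], [7]].

So P = [[1, 2, 4, 5, 6], [3], [7]].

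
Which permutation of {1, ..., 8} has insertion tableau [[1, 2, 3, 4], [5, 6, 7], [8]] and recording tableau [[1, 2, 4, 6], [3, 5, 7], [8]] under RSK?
1 5 2 6 3 8 7 4

Reverse the RSK construction: for i from n down to 1, find the cell of Q containing i, remove the entry at that cell from P, and reverse-bump it up through P; the value ejected from row 1 is w(i).

Step i=8: Q has 8 at row 3, column 1; remove 8 from row 3 of P and reverse-bump: 8 enters row 2 and ejects 7; 7 enters row 1 and ejects 4. So w(8) = 4. P is now [[1, 2, 3, 7], [5, 6, 8]].
Step i=7: Q has 7 at row 2, column 3; remove 8 from row 2 of P and reverse-bump: 8 enters row 1 and ejects 7. So w(7) = 7. P is now [[1, 2, 3, 8], [5, 6]].
Step i=6: Q has 6 at row 1, column 4; remove that cell from P, ejecting 8. So w(6) = 8. P is now [[1, 2, 3], [5, 6]].
Step i=5: Q has 5 at row 2, column 2; remove 6 from row 2 of P and reverse-bump: 6 enters row 1 and ejects 3. So w(5) = 3. P is now [[1, 2, 6], [5]].
Step i=4: Q has 4 at row 1, column 3; remove that cell from P, ejecting 6. So w(4) = 6. P is now [[1, 2], [5]].
Step i=3: Q has 3 at row 2, column 1; remove 5 from row 2 of P and reverse-bump: 5 enters row 1 and ejects 2. So w(3) = 2. P is now [[1, 5]].
Step i=2: Q has 2 at row 1, column 2; remove that cell from P, ejecting 5. So w(2) = 5. P is now [[1]].
Step i=1: Q has 1 at row 1, column 1; remove that cell from P, ejecting 1. So w(1) = 1. P is now [].

So w = 1 5 2 6 3 8 7 4.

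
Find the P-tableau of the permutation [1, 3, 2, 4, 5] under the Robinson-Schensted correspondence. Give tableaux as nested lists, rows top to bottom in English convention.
P = [[1, 2, 4, 5], [3]]

After inserting 1: P = [[1]].
After inserting 3: P = [[1, 3]].
After inserting 2: P = [[1, 2], [3]].
After inserting 4: P = [[1, 2, 4], [3]].
After inserting 5: P = [[1, 2, 4, 5], [3]].

So P = [[1, 2, 4, 5], [3]].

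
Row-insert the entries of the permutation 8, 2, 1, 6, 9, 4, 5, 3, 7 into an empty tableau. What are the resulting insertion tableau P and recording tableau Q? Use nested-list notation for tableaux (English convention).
Insert each entry of the permutation into P by Schensted row insertion, recording in Q the position of each new cell.

Insert 8: appended to row 1. P = [[8]].
Insert 2: 2 bumps 8 from row 1; 8 starts row 2. P = [[2], [8]].
Insert 1: 1 bumps 2 from row 1; 2 bumps 8 from row 2; 8 starts row 3. P = [[1], [2], [8]].
Insert 6: appended to row 1. P = [[1, 6], [2], [8]].
Insert 9: appended to row 1. P = [[1, 6, 9], [2], [8]].
Insert 4: 4 bumps 6 from row 1; 6 appends to row 2. P = [[1, 4, 9], [2, 6], [8]].
Insert 5: 5 bumps 9 from row 1; 9 appends to row 2. P = [[1, 4, 5], [2, 6, 9], [8]].
Insert 3: 3 bumps 4 from row 1; 4 bumps 6 from row 2; 6 bumps 8 from row 3; 8 starts row 4. P = [[1, 3, 5], [2, 4, 9], [6], [8]].
Insert 7: appended to row 1. P = [[1, 3, 5, 7], [2, 4, 9], [6], [8]].

So P = [[1, 3, 5, 7], [2, 4, 9], [6], [8]], Q = [[1, 4, 5, 9], [2, 6, 7], [3], [8]].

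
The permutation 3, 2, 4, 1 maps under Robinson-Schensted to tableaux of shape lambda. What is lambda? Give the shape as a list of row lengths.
[2, 1, 1]

Row-insert each entry into an empty tableau.

After inserting 3: P = [[3]].
After inserting 2: P = [[2], [3]].
After inserting 4: P = [[2, 4], [3]].
After inserting 1: P = [[1, 4], [2], [3]].

The final insertion tableau P = [[1, 4], [2], [3]] has shape [2, 1, 1].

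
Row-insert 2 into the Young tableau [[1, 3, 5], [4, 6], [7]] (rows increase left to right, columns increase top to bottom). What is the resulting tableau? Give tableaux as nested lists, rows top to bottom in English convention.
In row 1, 2 replaces 3 (the leftmost entry greater than 2); 3 is bumped to row 2. In row 2, 3 replaces 4 (the leftmost entry greater than 3); 4 is bumped to row 3. In row 3, 4 replaces 7 (the leftmost entry greater than 4); 7 is bumped to row 4. 7 starts a new row 4. The new tableau is [[1, 2, 5], [3, 6], [4], [7]].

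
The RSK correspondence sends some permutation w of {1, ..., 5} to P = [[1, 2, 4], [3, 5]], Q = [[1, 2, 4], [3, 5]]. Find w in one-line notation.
1 3 2 5 4

Reverse the RSK construction: for i from n down to 1, find the cell of Q containing i, remove the entry at that cell from P, and reverse-bump it up through P; the value ejected from row 1 is w(i).

Step i=5: Q has 5 at row 2, column 2; remove 5 from row 2 of P and reverse-bump: 5 enters row 1 and ejects 4. So w(5) = 4. P is now [[1, 2, 5], [3]].
Step i=4: Q has 4 at row 1, column 3; remove that cell from P, ejecting 5. So w(4) = 5. P is now [[1, 2], [3]].
Step i=3: Q has 3 at row 2, column 1; remove 3 from row 2 of P and reverse-bump: 3 enters row 1 and ejects 2. So w(3) = 2. P is now [[1, 3]].
Step i=2: Q has 2 at row 1, column 2; remove that cell from P, ejecting 3. So w(2) = 3. P is now [[1]].
Step i=1: Q has 1 at row 1, column 1; remove that cell from P, ejecting 1. So w(1) = 1. P is now [].

So w = 1 3 2 5 4.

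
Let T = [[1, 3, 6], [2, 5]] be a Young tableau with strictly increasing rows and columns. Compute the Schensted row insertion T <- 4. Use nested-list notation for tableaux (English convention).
[[1, 3, 4], [2, 5, 6]]

In row 1, 4 replaces 6 (the leftmost entry greater than 4); 6 is bumped to row 2. 6 is appended to row 2. The new tableau is [[1, 3, 4], [2, 5, 6]].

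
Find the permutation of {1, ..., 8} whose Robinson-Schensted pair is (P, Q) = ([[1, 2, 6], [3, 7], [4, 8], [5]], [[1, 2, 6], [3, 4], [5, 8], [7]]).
5 8 1 4 3 7 2 6

Reverse the RSK construction: for i from n down to 1, find the cell of Q containing i, remove the entry at that cell from P, and reverse-bump it up through P; the value ejected from row 1 is w(i).

Step i=8: Q has 8 at row 3, column 2; remove 8 from row 3 of P and reverse-bump: 8 enters row 2 and ejects 7; 7 enters row 1 and ejects 6. So w(8) = 6. P is now [[1, 2, 7], [3, 8], [4], [5]].
Step i=7: Q has 7 at row 4, column 1; remove 5 from row 4 of P and reverse-bump: 5 enters row 3 and ejects 4; 4 enters row 2 and ejects 3; 3 enters row 1 and ejects 2. So w(7) = 2. P is now [[1, 3, 7], [4, 8], [5]].
Step i=6: Q has 6 at row 1, column 3; remove that cell from P, ejecting 7. So w(6) = 7. P is now [[1, 3], [4, 8], [5]].
Step i=5: Q has 5 at row 3, column 1; remove 5 from row 3 of P and reverse-bump: 5 enters row 2 and ejects 4; 4 enters row 1 and ejects 3. So w(5) = 3. P is now [[1, 4], [5, 8]].
Step i=4: Q has 4 at row 2, column 2; remove 8 from row 2 of P and reverse-bump: 8 enters row 1 and ejects 4. So w(4) = 4. P is now [[1, 8], [5]].
Step i=3: Q has 3 at row 2, column 1; remove 5 from row 2 of P and reverse-bump: 5 enters row 1 and ejects 1. So w(3) = 1. P is now [[5, 8]].
Step i=2: Q has 2 at row 1, column 2; remove that cell from P, ejecting 8. So w(2) = 8. P is now [[5]].
Step i=1: Q has 1 at row 1, column 1; remove that cell from P, ejecting 5. So w(1) = 5. P is now [].

So w = 5 8 1 4 3 7 2 6.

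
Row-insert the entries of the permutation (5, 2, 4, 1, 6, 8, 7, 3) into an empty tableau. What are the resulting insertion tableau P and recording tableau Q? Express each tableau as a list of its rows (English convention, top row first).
Insert each entry of the permutation into P by Schensted row insertion, recording in Q the position of each new cell.

Insert 5: appended to row 1. P = [[5]].
Insert 2: 2 bumps 5 from row 1; 5 starts row 2. P = [[2], [5]].
Insert 4: appended to row 1. P = [[2, 4], [5]].
Insert 1: 1 bumps 2 from row 1; 2 bumps 5 from row 2; 5 starts row 3. P = [[1, 4], [2], [5]].
Insert 6: appended to row 1. P = [[1, 4, 6], [2], [5]].
Insert 8: appended to row 1. P = [[1, 4, 6, 8], [2], [5]].
Insert 7: 7 bumps 8 from row 1; 8 appends to row 2. P = [[1, 4, 6, 7], [2, 8], [5]].
Insert 3: 3 bumps 4 from row 1; 4 bumps 8 from row 2; 8 appends to row 3. P = [[1, 3, 6, 7], [2, 4], [5, 8]].

So P = [[1, 3, 6, 7], [2, 4], [5, 8]], Q = [[1, 3, 5, 6], [2, 7], [4, 8]].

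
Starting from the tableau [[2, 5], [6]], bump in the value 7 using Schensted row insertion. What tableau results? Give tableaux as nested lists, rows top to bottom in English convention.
[[2, 5, 7], [6]]

7 is larger than every entry of row 1, so it is appended to row 1. The new tableau is [[2, 5, 7], [6]].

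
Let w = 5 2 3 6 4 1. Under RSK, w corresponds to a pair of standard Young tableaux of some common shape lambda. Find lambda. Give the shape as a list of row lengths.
[3, 2, 1]

RSK row insertion gives P = [[1, 3, 4], [2, 6], [5]], which has shape [3, 2, 1].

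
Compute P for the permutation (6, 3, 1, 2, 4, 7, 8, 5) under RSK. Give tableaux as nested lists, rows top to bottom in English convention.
P = [[1, 2, 4, 5, 8], [3, 7], [6]]

Insert 6: appended to row 1. P = [[6]].
Insert 3: 3 bumps 6 from row 1; 6 starts row 2. P = [[3], [6]].
Insert 1: 1 bumps 3 from row 1; 3 bumps 6 from row 2; 6 starts row 3. P = [[1], [3], [6]].
Insert 2: appended to row 1. P = [[1, 2], [3], [6]].
Insert 4: appended to row 1. P = [[1, 2, 4], [3], [6]].
Insert 7: appended to row 1. P = [[1, 2, 4, 7], [3], [6]].
Insert 8: appended to row 1. P = [[1, 2, 4, 7, 8], [3], [6]].
Insert 5: 5 bumps 7 from row 1; 7 appends to row 2. P = [[1, 2, 4, 5, 8], [3, 7], [6]].

So P = [[1, 2, 4, 5, 8], [3, 7], [6]].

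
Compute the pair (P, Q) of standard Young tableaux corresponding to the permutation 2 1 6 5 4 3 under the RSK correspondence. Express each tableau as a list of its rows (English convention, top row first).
Insert each entry of the permutation into P by Schensted row insertion, recording in Q the position of each new cell.

Insert 2: appended to row 1. P = [[2]].
Insert 1: 1 bumps 2 from row 1; 2 starts row 2. P = [[1], [2]].
Insert 6: appended to row 1. P = [[1, 6], [2]].
Insert 5: 5 bumps 6 from row 1; 6 appends to row 2. P = [[1, 5], [2, 6]].
Insert 4: 4 bumps 5 from row 1; 5 bumps 6 from row 2; 6 starts row 3. P = [[1, 4], [2, 5], [6]].
Insert 3: 3 bumps 4 from row 1; 4 bumps 5 from row 2; 5 bumps 6 from row 3; 6 starts row 4. P = [[1, 3], [2, 4], [5], [6]].

So P = [[1, 3], [2, 4], [5], [6]], Q = [[1, 3], [2, 4], [5], [6]].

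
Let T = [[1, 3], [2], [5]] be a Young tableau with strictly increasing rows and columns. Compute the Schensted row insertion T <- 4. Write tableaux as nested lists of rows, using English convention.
4 is larger than every entry of row 1, so it is appended to row 1. The new tableau is [[1, 3, 4], [2], [5]].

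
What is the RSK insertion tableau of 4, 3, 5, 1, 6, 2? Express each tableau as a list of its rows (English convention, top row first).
P = [[1, 2, 6], [3, 5], [4]]

Insert 4: appended to row 1. P = [[4]].
Insert 3: 3 bumps 4 from row 1; 4 starts row 2. P = [[3], [4]].
Insert 5: appended to row 1. P = [[3, 5], [4]].
Insert 1: 1 bumps 3 from row 1; 3 bumps 4 from row 2; 4 starts row 3. P = [[1, 5], [3], [4]].
Insert 6: appended to row 1. P = [[1, 5, 6], [3], [4]].
Insert 2: 2 bumps 5 from row 1; 5 appends to row 2. P = [[1, 2, 6], [3, 5], [4]].

So P = [[1, 2, 6], [3, 5], [4]].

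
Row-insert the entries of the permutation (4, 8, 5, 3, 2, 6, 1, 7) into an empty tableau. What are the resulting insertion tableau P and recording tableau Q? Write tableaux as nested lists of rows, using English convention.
Insert each entry of the permutation into P by Schensted row insertion, recording in Q the position of each new cell.

Insert 4: appended to row 1. P = [[4]].
Insert 8: appended to row 1. P = [[4, 8]].
Insert 5: 5 bumps 8 from row 1; 8 starts row 2. P = [[4, 5], [8]].
Insert 3: 3 bumps 4 from row 1; 4 bumps 8 from row 2; 8 starts row 3. P = [[3, 5], [4], [8]].
Insert 2: 2 bumps 3 from row 1; 3 bumps 4 from row 2; 4 bumps 8 from row 3; 8 starts row 4. P = [[2, 5], [3], [4], [8]].
Insert 6: appended to row 1. P = [[2, 5, 6], [3], [4], [8]].
Insert 1: 1 bumps 2 from row 1; 2 bumps 3 from row 2; 3 bumps 4 from row 3; 4 bumps 8 from row 4; 8 starts row 5. P = [[1, 5, 6], [2], [3], [4], [8]].
Insert 7: appended to row 1. P = [[1, 5, 6, 7], [2], [3], [4], [8]].

So P = [[1, 5, 6, 7], [2], [3], [4], [8]], Q = [[1, 2, 6, 8], [3], [4], [5], [7]].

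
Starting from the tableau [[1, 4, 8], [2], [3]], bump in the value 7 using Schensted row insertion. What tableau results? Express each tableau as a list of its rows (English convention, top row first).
In row 1, 7 replaces 8 (the leftmost entry greater than 7); 8 is bumped to row 2. 8 is appended to row 2. The new tableau is [[1, 4, 7], [2, 8], [3]].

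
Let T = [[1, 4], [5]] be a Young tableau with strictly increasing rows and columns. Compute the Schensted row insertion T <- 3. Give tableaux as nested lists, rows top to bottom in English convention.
In row 1, 3 replaces 4 (the leftmost entry greater than 3); 4 is bumped to row 2. In row 2, 4 replaces 5 (the leftmost entry greater than 4); 5 is bumped to row 3. 5 starts a new row 3. The new tableau is [[1, 3], [4], [5]].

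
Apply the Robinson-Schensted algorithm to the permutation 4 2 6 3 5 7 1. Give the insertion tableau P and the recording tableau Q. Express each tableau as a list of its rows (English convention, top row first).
P = [[1, 3, 5, 7], [2, 6], [4]], Q = [[1, 3, 5, 6], [2, 4], [7]]

Insert each entry of the permutation into P by Schensted row insertion, recording in Q the position of each new cell.

Insert 4: appended to row 1. P = [[4]].
Insert 2: 2 bumps 4 from row 1; 4 starts row 2. P = [[2], [4]].
Insert 6: appended to row 1. P = [[2, 6], [4]].
Insert 3: 3 bumps 6 from row 1; 6 appends to row 2. P = [[2, 3], [4, 6]].
Insert 5: appended to row 1. P = [[2, 3, 5], [4, 6]].
Insert 7: appended to row 1. P = [[2, 3, 5, 7], [4, 6]].
Insert 1: 1 bumps 2 from row 1; 2 bumps 4 from row 2; 4 starts row 3. P = [[1, 3, 5, 7], [2, 6], [4]].

So P = [[1, 3, 5, 7], [2, 6], [4]], Q = [[1, 3, 5, 6], [2, 4], [7]].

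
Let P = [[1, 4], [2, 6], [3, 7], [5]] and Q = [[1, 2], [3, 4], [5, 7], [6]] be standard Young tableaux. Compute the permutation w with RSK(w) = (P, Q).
5 7 3 6 2 1 4

Reverse RSK: for i = n, n-1, ..., 1, locate i in Q, remove the corresponding corner cell from P, and reverse-bump its entry up through P; the value ejected from row 1 is w(i).

So w = 5 7 3 6 2 1 4.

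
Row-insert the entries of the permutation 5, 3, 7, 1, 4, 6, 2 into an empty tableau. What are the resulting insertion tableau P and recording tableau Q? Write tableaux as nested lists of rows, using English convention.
P = [[1, 2, 6], [3, 4], [5, 7]], Q = [[1, 3, 6], [2, 5], [4, 7]]

Insert each entry of the permutation into P by Schensted row insertion, recording in Q the position of each new cell.

Insert 5: appended to row 1. P = [[5]].
Insert 3: 3 bumps 5 from row 1; 5 starts row 2. P = [[3], [5]].
Insert 7: appended to row 1. P = [[3, 7], [5]].
Insert 1: 1 bumps 3 from row 1; 3 bumps 5 from row 2; 5 starts row 3. P = [[1, 7], [3], [5]].
Insert 4: 4 bumps 7 from row 1; 7 appends to row 2. P = [[1, 4], [3, 7], [5]].
Insert 6: appended to row 1. P = [[1, 4, 6], [3, 7], [5]].
Insert 2: 2 bumps 4 from row 1; 4 bumps 7 from row 2; 7 appends to row 3. P = [[1, 2, 6], [3, 4], [5, 7]].

So P = [[1, 2, 6], [3, 4], [5, 7]], Q = [[1, 3, 6], [2, 5], [4, 7]].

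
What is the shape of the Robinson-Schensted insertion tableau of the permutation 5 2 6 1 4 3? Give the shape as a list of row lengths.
[2, 2, 2]

Row-insert each entry into an empty tableau.

After inserting 5: P = [[5]].
After inserting 2: P = [[2], [5]].
After inserting 6: P = [[2, 6], [5]].
After inserting 1: P = [[1, 6], [2], [5]].
After inserting 4: P = [[1, 4], [2, 6], [5]].
After inserting 3: P = [[1, 3], [2, 4], [5, 6]].

The final insertion tableau P = [[1, 3], [2, 4], [5, 6]] has shape [2, 2, 2].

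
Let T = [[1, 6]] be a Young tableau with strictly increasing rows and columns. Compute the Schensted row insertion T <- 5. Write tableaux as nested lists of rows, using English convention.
In row 1, 5 replaces 6 (the leftmost entry greater than 5); 6 is bumped to row 2. 6 starts a new row 2. The new tableau is [[1, 5], [6]].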